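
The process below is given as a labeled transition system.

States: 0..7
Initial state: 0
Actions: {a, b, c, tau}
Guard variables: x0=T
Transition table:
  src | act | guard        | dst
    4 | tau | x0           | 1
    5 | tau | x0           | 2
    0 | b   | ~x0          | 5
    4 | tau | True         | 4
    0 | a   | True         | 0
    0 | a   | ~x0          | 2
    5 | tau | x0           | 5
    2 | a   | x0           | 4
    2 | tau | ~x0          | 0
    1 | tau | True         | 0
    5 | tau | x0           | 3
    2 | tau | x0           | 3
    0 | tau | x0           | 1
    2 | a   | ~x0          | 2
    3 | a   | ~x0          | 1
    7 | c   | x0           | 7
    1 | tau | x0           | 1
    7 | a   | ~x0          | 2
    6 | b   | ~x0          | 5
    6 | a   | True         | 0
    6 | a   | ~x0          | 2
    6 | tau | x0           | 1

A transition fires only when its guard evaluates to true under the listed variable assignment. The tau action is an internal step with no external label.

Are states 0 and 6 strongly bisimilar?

Answer: BISIMILAR

Analysis:
Bisimulation quotient by refinement:
  round 0: {{0,1,2,3,4,5,6,7}}
  round 1: {{0,2,6},{1,4,5},{3},{7}}
  round 2: {{0,6},{1},{2},{3},{4},{5},{7}}
7 equivalence class(es) (converged in 3)
class of 0: {0,6}; class of 6: {0,6}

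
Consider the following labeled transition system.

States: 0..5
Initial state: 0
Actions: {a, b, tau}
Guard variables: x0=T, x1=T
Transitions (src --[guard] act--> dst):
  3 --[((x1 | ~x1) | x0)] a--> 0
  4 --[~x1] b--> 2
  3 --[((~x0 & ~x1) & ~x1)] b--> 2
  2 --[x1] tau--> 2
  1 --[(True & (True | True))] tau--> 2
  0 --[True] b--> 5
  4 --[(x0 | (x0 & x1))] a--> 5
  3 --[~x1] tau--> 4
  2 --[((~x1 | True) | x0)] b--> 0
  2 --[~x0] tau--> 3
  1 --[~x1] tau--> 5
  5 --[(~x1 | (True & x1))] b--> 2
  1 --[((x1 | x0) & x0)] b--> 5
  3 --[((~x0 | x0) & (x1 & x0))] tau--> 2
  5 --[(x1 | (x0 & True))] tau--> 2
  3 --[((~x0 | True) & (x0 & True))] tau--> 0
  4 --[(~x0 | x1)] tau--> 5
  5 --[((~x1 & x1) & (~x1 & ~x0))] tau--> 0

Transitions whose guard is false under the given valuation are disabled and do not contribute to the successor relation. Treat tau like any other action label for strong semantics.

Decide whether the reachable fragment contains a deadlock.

R = {0,2,5}
  0: b→5  [deg 1]
  2: b→0  tau→2  [deg 2]
  5: b→2  tau→2  [deg 2]

Answer: DEADLOCK-FREE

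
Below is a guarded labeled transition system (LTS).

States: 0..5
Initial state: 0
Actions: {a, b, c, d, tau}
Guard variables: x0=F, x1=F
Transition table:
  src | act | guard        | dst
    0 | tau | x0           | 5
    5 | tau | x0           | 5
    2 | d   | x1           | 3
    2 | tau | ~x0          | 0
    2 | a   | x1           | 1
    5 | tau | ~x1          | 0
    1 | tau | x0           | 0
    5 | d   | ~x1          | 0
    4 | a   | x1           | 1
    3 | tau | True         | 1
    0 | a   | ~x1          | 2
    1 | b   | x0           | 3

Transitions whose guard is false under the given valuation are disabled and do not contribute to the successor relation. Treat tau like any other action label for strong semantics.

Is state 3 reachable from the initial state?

5 transition(s) survive guard evaluation.
L0 = {0}
L1 = {2}  now seen {0,2}
Reach set: {0,2}

Answer: UNREACHABLE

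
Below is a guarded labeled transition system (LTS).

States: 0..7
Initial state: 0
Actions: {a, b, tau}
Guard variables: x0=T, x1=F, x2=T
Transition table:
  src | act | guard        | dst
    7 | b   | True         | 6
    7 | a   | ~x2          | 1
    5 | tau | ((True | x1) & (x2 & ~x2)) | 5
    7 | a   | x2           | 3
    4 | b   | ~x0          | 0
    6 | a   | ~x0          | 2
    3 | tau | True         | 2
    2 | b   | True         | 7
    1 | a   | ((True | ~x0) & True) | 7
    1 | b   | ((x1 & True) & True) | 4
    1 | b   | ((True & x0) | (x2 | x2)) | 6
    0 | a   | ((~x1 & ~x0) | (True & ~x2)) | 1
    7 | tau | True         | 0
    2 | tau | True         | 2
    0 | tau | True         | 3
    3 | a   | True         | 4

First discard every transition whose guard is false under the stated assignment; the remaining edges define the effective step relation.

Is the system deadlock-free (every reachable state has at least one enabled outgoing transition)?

R = {0,2,3,4,6,7}
  0: tau→3  [1 out]
  2: b→7  tau→2  [2 out]
  3: a→4  tau→2  [2 out]
  4: ∅  [deadlock]
  6: ∅  [deadlock]
  7: a→3  b→6  tau→0  [3 out]
witness 4: tau·a

Answer: DEADLOCK at state 4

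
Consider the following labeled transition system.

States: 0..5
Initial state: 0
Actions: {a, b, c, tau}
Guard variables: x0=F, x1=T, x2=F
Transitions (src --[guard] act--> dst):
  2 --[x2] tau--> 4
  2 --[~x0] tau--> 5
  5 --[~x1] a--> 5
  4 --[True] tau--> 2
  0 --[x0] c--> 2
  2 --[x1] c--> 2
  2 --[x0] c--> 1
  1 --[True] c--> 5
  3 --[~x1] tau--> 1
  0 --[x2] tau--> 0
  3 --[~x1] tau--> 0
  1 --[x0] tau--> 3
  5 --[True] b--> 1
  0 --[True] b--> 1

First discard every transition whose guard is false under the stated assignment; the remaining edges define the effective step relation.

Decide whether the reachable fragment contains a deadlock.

Reachable = {0,1,5}
  0: b→1  [deg 1]
  1: c→5  [deg 1]
  5: b→1  [deg 1]

Answer: DEADLOCK-FREE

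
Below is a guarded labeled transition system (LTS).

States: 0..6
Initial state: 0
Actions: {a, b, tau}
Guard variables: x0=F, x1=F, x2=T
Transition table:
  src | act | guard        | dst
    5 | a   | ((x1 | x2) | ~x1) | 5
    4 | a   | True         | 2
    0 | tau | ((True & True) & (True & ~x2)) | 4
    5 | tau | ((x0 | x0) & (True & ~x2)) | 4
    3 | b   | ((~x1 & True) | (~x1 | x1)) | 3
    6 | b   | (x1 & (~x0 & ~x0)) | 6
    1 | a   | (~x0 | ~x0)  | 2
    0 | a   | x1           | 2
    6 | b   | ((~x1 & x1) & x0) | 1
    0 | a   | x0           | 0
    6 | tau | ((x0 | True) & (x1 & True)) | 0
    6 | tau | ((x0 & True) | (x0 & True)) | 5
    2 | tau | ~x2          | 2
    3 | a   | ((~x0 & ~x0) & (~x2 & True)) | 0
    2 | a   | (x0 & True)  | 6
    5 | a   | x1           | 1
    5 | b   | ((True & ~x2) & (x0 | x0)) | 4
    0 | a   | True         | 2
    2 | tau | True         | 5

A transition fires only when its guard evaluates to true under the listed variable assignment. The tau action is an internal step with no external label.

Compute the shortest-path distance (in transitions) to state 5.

Layered search for 5:
  L0 = {0}
  L1 = {2}
  L2 = {5}
depth(5)=2, e.g. a·tau

Answer: 2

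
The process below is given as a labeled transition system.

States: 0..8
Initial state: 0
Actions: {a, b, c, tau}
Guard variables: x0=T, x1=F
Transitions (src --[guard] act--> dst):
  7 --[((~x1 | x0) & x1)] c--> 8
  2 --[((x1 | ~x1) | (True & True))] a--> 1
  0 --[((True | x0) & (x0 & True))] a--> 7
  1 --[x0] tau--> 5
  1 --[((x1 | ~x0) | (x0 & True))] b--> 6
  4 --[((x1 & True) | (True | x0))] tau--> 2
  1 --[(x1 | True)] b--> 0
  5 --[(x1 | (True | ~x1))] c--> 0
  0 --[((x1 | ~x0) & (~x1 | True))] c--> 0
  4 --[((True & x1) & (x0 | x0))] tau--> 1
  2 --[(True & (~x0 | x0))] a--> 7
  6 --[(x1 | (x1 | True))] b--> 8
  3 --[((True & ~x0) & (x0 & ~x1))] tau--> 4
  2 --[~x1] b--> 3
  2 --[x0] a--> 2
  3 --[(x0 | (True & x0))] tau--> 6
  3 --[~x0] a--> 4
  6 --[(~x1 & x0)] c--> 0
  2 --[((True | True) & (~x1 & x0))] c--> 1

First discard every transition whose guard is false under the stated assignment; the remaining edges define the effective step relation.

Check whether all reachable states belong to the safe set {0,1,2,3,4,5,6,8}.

Answer: INVARIANT VIOLATED at state 7

Analysis:
Inv-set: {0,1,2,3,4,5,6,8}
Reachable = {0,7}
  0: ok
  7: ✗ unsafe
reach 7 via a — violates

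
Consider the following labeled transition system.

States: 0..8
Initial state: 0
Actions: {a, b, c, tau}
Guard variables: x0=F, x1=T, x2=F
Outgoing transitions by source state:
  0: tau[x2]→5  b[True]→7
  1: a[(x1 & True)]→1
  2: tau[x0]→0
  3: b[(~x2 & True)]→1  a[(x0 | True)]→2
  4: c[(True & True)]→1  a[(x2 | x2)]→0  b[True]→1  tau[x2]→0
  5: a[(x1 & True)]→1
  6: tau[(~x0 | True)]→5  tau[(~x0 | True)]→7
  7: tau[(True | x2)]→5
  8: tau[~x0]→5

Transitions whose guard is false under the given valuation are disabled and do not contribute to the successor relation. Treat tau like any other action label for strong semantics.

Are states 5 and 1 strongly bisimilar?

Compute ~ classes (split until stable):
  round 0: {{0,1,2,3,4,5,6,7,8}}
  round 1: {{0},{1,5},{2},{3},{4},{6,7,8}}
  round 2: {{0},{1,5},{2},{3},{4},{6},{7,8}}
7 equivalence class(es) (converged in 3)
5∈{1,5}, 1∈{1,5}

Answer: BISIMILAR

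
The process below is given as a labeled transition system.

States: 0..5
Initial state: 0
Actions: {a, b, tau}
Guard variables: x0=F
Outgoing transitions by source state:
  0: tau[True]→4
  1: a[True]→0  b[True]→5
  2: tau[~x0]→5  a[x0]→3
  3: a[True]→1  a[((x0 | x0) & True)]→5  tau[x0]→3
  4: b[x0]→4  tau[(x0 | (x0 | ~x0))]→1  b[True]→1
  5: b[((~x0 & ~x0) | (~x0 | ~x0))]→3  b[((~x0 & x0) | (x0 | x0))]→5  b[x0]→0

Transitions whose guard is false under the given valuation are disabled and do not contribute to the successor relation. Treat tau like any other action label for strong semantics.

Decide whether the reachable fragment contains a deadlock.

Answer: DEADLOCK-FREE

Analysis:
Reach set: {0,1,3,4,5}
  0: tau→4  [1 exit(s)]
  1: a→0  b→5  [2 exit(s)]
  3: a→1  [1 exit(s)]
  4: b→1  tau→1  [2 exit(s)]
  5: b→3  [1 exit(s)]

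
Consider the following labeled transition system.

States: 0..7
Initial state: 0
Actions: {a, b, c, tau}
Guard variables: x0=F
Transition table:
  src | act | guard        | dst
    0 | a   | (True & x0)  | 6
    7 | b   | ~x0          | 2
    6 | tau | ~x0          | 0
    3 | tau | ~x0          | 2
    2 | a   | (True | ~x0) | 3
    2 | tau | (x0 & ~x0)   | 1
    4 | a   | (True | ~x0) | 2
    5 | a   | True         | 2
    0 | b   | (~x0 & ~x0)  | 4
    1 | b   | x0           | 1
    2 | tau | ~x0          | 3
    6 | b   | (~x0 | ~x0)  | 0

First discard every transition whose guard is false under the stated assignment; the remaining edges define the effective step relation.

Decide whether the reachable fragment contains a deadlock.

Answer: DEADLOCK-FREE

Analysis:
Reach set: {0,2,3,4}
  0: b→4  [1 exit(s)]
  2: a→3  tau→3  [2 exit(s)]
  3: tau→2  [1 exit(s)]
  4: a→2  [1 exit(s)]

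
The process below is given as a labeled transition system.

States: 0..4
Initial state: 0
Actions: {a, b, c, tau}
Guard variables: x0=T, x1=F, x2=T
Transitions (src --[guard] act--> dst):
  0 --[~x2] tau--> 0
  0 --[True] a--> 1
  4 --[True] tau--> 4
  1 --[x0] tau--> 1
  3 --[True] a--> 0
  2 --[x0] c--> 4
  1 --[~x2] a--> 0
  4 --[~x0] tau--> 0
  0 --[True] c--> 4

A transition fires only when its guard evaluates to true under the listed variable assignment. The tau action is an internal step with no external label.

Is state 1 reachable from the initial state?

Guard filter leaves 6 enabled edge(s).
L0 = {0}
L1 = {1,4}  cumulative {0,1,4}
Reach set: {0,1,4}
Path to 1: a

Answer: REACHABLE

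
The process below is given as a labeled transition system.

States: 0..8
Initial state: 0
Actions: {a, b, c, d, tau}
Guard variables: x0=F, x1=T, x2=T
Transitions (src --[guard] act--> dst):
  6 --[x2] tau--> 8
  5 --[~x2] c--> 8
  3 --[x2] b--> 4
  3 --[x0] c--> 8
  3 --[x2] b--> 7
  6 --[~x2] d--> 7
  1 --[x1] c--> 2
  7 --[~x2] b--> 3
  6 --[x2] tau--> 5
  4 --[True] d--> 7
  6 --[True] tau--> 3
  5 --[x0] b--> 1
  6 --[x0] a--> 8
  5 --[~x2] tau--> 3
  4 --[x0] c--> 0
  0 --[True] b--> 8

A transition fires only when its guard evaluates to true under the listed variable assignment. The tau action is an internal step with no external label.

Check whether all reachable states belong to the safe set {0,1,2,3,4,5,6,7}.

Answer: INVARIANT VIOLATED at state 8

Analysis:
Inv-set: {0,1,2,3,4,5,6,7}
R = {0,8}
  0: safe
  8: VIOLATES
reach 8 via b — violates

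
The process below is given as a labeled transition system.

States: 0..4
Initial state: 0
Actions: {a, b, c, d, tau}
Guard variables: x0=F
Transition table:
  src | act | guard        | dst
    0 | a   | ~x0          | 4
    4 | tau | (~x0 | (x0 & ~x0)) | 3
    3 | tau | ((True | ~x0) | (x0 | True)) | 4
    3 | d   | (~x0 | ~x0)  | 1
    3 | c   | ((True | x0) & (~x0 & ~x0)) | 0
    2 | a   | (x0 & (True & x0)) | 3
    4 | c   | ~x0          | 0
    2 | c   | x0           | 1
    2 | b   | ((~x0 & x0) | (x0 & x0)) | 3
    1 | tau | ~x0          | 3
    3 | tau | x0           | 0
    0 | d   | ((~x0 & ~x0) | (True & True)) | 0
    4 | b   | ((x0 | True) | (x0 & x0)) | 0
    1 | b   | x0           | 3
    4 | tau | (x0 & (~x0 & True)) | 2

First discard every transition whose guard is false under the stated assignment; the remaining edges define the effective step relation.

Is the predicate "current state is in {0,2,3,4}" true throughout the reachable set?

Answer: INVARIANT VIOLATED at state 1

Working:
Allowed set {0,2,3,4}
Reachable = {0,1,3,4}
  0: safe
  1: outside
  3: safe
  4: safe
counterexample path to 1: a·tau·d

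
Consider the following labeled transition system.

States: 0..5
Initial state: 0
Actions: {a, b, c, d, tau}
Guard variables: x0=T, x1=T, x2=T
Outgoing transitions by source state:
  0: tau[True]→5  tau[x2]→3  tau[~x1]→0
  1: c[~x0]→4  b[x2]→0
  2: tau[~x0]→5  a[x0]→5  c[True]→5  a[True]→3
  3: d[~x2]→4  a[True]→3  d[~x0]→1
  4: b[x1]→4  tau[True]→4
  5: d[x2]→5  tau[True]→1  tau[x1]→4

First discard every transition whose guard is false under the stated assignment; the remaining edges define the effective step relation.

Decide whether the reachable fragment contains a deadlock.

Reach set: {0,1,3,4,5}
  0: tau→3  tau→5  [deg 2]
  1: b→0  [deg 1]
  3: a→3  [deg 1]
  4: b→4  tau→4  [deg 2]
  5: d→5  tau→1  tau→4  [deg 3]

Answer: DEADLOCK-FREE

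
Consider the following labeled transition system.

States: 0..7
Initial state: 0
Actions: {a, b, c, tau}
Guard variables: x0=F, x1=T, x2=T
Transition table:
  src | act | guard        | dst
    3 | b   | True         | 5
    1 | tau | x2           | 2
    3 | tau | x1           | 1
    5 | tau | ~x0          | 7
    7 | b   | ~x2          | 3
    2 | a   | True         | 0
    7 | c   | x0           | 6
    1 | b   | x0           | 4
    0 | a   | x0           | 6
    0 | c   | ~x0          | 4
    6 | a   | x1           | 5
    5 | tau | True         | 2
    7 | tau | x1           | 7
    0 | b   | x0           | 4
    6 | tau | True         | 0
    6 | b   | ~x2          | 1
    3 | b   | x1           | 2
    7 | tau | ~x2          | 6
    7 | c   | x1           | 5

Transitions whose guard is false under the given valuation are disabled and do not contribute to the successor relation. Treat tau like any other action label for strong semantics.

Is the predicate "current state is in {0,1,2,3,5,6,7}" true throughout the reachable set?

Safe = {0,1,2,3,5,6,7}
Reachable = {0,4}
  0: safe
  4: VIOLATES
reach 4 via c — violates

Answer: INVARIANT VIOLATED at state 4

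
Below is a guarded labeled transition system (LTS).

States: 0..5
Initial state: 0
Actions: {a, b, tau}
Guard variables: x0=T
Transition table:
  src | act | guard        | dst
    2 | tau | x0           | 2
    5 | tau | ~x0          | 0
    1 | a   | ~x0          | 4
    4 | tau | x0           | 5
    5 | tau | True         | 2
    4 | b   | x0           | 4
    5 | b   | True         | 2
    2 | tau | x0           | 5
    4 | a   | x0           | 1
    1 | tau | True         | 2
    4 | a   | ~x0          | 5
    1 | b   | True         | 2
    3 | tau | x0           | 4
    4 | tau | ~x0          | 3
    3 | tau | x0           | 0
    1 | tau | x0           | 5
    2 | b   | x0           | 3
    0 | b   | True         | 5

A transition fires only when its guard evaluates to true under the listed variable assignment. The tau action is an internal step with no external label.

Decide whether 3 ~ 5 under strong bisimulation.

Bisimulation quotient by refinement:
  P[0] = {{0,1,2,3,4,5}}
  P[1] = {{0},{1,2,5},{3},{4}}
  P[2] = {{0},{1,5},{2},{3},{4}}
  P[3] = {{0},{1},{2},{3},{4},{5}}
Fixed point at round 4; 6 class(es).
3∈{3}, 5∈{5}

Answer: NOT BISIMILAR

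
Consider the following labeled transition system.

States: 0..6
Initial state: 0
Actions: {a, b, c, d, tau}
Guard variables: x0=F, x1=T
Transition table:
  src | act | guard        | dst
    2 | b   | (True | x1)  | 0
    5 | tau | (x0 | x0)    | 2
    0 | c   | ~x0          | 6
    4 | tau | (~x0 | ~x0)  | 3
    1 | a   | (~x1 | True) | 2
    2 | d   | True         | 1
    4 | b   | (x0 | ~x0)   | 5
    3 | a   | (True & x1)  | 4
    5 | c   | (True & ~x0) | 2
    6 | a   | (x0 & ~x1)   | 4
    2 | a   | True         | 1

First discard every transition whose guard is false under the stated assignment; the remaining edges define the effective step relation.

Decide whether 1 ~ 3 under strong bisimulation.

Refine partition for ~:
  π0 = {{0,1,2,3,4,5,6}}
  π1 = {{0,5},{1,3},{2},{4},{6}}
  π2 = {{0},{1},{2},{3},{4},{5},{6}}
stable after 3 split(s): 7 block(s)
class of 1: {1}; class of 3: {3}

Answer: NOT BISIMILAR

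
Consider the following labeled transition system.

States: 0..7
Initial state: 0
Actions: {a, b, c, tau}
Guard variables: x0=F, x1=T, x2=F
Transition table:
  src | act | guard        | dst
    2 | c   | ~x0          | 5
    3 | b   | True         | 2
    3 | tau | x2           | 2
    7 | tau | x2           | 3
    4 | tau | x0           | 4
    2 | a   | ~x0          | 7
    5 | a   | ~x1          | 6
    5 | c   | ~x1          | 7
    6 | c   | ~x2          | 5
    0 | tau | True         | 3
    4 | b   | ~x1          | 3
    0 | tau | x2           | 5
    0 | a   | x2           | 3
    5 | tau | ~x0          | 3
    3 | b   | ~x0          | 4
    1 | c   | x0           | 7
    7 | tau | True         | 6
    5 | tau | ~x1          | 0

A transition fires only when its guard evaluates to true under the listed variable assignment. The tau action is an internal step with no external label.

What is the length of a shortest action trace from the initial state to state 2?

Answer: 2

Working:
Breadth-first toward 2:
  Layer 0: {0}
  Layer 1: {3}
  Layer 2: {2,4}
depth(2)=2, e.g. tau·b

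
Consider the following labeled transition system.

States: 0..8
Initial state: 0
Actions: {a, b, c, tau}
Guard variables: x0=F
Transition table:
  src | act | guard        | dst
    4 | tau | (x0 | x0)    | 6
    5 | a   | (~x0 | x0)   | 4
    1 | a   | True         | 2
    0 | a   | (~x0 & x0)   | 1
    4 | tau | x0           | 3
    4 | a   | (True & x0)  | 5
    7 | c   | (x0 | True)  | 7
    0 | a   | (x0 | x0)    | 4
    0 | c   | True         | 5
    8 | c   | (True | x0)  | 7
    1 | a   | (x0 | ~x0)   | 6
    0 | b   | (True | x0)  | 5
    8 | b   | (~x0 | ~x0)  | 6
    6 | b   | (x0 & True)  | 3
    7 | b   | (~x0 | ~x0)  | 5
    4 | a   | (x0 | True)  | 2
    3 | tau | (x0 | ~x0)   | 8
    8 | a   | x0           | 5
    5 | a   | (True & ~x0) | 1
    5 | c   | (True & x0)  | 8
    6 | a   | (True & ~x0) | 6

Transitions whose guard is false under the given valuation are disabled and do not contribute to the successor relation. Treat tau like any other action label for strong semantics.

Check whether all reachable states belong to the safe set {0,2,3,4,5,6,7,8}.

Answer: INVARIANT VIOLATED at state 1

Working:
Allowed set {0,2,3,4,5,6,7,8}
Reach set: {0,1,2,4,5,6}
  0: safe
  1: outside
  2: safe
  4: safe
  5: safe
  6: safe
witness against invariant: c·a → 1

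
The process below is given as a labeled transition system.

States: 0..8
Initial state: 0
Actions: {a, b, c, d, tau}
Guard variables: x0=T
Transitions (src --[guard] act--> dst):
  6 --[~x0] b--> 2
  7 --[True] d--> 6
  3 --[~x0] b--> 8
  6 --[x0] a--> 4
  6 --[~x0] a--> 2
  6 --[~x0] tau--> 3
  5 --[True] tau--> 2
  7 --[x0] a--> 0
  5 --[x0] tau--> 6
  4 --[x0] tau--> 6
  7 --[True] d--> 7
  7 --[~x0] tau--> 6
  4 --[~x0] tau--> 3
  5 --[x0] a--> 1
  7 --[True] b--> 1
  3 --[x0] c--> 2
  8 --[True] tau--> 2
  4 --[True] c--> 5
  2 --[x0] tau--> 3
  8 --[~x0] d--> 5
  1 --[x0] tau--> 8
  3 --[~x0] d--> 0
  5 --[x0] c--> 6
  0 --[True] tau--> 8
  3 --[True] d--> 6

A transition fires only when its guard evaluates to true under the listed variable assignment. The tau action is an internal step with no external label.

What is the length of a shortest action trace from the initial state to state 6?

Breadth-first toward 6:
  Layer 0: {0}
  Layer 1: {8}
  Layer 2: {2}
  Layer 3: {3}
  Layer 4: {6}
depth(6)=4, e.g. tau·tau·tau·d

Answer: 4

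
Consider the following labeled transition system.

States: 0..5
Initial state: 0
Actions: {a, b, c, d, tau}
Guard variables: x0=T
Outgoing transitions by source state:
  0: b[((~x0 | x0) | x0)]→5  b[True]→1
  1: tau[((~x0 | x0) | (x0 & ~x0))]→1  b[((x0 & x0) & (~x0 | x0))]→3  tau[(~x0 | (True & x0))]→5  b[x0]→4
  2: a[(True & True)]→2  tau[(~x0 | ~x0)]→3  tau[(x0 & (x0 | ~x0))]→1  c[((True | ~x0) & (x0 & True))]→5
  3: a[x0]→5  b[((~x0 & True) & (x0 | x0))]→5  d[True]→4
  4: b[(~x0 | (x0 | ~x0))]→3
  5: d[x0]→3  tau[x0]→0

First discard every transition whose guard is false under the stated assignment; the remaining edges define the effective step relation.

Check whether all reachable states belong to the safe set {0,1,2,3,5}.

Allowed set {0,1,2,3,5}
Reach set: {0,1,3,4,5}
  0: safe
  1: safe
  3: safe
  4: outside
  5: safe
counterexample path to 4: b·b

Answer: INVARIANT VIOLATED at state 4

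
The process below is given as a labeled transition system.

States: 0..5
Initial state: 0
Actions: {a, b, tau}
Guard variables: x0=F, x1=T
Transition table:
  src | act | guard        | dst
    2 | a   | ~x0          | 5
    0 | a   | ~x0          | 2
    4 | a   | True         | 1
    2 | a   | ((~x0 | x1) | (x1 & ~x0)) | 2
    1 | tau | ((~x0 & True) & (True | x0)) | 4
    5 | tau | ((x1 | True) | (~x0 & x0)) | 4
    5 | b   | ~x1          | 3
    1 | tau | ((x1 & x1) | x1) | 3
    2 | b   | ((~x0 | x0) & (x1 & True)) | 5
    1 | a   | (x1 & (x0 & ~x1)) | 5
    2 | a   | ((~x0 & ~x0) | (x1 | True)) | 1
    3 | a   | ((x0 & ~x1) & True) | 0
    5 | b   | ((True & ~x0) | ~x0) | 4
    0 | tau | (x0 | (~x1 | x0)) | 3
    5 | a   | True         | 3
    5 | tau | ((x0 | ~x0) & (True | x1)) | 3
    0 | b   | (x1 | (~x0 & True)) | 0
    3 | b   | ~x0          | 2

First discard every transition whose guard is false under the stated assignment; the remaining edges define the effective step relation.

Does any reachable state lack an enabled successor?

Answer: DEADLOCK-FREE

Analysis:
Reachable = {0,1,2,3,4,5}
  0: a→2  b→0  [deg 2]
  1: tau→3  tau→4  [deg 2]
  2: a→1  a→2  a→5  b→5  [deg 4]
  3: b→2  [deg 1]
  4: a→1  [deg 1]
  5: a→3  b→4  tau→3  tau→4  [deg 4]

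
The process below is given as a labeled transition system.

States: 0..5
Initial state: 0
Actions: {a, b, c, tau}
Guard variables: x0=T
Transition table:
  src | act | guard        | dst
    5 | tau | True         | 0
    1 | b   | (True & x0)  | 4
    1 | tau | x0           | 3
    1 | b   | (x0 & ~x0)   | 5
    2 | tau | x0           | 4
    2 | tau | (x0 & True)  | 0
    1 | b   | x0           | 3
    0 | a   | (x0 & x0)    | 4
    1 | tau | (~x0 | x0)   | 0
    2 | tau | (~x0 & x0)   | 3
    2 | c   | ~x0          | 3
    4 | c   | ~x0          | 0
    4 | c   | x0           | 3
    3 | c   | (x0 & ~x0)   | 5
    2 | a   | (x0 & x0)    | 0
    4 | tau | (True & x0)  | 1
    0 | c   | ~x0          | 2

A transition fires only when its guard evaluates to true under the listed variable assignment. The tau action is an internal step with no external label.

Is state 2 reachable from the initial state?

11 transition(s) survive guard evaluation.
Layer 0: {0}
Layer 1: {4}  cumulative {0,4}
Layer 2: {1,3}  cumulative {0,1,3,4}
R = {0,1,3,4}

Answer: UNREACHABLE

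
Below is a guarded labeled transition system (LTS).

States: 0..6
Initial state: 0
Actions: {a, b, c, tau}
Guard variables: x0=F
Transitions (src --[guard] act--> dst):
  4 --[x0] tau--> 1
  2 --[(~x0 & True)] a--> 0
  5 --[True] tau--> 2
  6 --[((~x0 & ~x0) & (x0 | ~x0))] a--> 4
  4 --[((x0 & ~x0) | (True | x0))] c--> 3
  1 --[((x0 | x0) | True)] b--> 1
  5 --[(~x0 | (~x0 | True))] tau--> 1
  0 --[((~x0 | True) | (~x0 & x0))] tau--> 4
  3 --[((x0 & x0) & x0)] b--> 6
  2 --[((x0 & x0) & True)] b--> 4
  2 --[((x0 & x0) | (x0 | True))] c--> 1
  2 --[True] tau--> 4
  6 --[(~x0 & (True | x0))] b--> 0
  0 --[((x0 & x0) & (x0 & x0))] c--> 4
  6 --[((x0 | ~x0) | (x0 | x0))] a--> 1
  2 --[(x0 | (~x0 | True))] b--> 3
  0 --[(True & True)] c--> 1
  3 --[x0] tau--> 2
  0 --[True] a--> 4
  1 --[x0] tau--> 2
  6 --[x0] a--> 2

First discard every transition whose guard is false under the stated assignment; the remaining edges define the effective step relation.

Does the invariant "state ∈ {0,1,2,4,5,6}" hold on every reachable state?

Inv-set: {0,1,2,4,5,6}
Reachable = {0,1,3,4}
  0: safe
  1: safe
  3: ✗ unsafe
  4: safe
reach 3 via tau·c — violates

Answer: INVARIANT VIOLATED at state 3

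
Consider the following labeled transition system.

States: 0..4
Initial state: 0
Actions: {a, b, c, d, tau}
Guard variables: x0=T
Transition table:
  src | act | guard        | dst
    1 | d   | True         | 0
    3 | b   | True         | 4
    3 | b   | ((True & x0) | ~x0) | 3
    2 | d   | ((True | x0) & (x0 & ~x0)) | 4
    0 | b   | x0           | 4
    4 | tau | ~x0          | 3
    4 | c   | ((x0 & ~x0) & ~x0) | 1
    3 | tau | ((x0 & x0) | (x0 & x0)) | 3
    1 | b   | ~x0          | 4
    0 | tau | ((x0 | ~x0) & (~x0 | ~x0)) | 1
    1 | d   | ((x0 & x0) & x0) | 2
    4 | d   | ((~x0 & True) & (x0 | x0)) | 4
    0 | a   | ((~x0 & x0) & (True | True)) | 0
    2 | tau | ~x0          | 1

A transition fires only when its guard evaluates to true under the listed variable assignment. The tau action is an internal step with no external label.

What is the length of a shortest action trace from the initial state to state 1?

Answer: UNREACHABLE

Analysis:
Breadth-first toward 1:
  Layer 0: {0}
  Layer 1: {4}
1 never appears.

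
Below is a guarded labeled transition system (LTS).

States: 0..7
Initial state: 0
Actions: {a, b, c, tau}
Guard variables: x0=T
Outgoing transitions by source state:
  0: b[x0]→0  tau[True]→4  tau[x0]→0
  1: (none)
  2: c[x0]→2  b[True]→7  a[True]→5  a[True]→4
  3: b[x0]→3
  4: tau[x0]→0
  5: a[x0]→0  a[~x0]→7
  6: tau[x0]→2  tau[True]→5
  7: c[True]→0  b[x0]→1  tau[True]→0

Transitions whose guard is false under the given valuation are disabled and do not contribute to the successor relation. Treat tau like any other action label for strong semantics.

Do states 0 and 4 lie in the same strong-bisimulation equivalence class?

Answer: NOT BISIMILAR

Analysis:
Bisimulation quotient by refinement:
  round 0: {{0,1,2,3,4,5,6,7}}
  round 1: {{0},{1},{2},{3},{4,6},{5},{7}}
  round 2: {{0},{1},{2},{3},{4},{5},{6},{7}}
Fixed point at round 3; 8 class(es).
class of 0: {0}; class of 4: {4}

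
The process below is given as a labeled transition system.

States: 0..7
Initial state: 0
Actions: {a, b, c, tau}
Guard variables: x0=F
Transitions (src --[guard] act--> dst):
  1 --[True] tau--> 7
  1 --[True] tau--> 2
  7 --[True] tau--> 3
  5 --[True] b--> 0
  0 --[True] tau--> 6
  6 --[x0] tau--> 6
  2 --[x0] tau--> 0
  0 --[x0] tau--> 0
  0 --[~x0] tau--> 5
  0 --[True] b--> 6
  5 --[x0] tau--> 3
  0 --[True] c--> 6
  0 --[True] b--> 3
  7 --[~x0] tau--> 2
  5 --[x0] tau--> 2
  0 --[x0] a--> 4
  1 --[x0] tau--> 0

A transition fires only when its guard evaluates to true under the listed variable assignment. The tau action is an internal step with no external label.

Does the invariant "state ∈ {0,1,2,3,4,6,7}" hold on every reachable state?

Safe = {0,1,2,3,4,6,7}
Reach set: {0,3,5,6}
  0: ✓
  3: ✓
  5: ✗ unsafe
  6: ✓
reach 5 via tau — violates

Answer: INVARIANT VIOLATED at state 5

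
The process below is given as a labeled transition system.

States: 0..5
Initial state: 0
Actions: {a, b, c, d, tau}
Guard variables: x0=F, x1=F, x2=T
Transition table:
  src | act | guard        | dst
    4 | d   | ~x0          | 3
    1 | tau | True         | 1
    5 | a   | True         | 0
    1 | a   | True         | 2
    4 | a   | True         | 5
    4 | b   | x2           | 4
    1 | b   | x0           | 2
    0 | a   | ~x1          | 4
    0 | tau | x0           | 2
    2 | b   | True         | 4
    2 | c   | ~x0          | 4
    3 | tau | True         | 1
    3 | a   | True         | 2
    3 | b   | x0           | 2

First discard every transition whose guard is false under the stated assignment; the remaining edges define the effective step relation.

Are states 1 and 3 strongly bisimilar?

Answer: BISIMILAR

Working:
Refine partition for ~:
  π0 = {{0,1,2,3,4,5}}
  π1 = {{0,5},{1,3},{2},{4}}
  π2 = {{0},{1,3},{2},{4},{5}}
Fixed point at round 3; 5 class(es).
[1]={1,3}  [3]={1,3}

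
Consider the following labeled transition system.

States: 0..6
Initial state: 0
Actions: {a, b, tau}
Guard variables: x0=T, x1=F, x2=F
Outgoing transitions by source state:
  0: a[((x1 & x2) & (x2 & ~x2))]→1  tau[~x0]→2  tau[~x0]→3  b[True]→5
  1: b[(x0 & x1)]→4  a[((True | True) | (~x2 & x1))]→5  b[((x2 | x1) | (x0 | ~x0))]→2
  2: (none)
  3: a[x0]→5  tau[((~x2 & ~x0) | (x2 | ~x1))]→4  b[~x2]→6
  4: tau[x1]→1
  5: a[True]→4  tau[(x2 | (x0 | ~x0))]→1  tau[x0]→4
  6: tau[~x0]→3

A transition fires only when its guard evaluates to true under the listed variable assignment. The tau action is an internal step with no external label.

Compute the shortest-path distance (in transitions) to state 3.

Answer: UNREACHABLE

Working:
Breadth-first toward 3:
  L0 = {0}
  L1 = {5}
  L2 = {1,4}
  L3 = {2}
3 never appears.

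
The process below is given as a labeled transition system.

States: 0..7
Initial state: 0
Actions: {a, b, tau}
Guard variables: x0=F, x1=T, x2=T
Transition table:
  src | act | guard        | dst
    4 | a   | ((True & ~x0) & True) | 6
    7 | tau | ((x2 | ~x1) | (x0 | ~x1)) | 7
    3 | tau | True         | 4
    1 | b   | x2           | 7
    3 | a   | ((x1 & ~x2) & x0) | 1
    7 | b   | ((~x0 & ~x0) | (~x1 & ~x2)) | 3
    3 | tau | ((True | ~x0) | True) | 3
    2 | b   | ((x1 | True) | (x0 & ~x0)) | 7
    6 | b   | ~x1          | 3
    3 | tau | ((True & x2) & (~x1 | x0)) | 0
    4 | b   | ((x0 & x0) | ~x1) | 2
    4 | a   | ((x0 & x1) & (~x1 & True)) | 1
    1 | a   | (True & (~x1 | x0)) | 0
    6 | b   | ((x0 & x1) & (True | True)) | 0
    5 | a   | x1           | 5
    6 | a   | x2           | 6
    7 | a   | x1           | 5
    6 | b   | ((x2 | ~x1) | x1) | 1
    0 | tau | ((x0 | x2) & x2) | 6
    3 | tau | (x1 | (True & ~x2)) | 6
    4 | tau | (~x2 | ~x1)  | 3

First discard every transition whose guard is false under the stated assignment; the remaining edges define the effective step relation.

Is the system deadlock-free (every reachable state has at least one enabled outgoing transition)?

Answer: DEADLOCK-FREE

Analysis:
Reachable = {0,1,3,4,5,6,7}
  0: tau→6  [deg 1]
  1: b→7  [deg 1]
  3: tau→3  tau→4  tau→6  [deg 3]
  4: a→6  [deg 1]
  5: a→5  [deg 1]
  6: a→6  b→1  [deg 2]
  7: a→5  b→3  tau→7  [deg 3]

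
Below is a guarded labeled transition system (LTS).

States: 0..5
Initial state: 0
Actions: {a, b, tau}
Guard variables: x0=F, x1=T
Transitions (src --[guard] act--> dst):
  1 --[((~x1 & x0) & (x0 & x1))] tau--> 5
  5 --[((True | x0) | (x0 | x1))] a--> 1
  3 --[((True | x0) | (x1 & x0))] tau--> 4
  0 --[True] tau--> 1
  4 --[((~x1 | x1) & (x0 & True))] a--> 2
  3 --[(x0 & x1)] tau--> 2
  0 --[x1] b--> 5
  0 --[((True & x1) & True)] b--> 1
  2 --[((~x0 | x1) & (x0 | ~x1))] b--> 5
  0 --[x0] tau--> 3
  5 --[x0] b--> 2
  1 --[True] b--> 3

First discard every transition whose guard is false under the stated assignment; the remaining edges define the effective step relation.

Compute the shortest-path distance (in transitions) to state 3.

BFS to 3:
  Layer 0: {0}
  Layer 1: {1,5}
  Layer 2: {3}
depth(3)=2, e.g. b·b

Answer: 2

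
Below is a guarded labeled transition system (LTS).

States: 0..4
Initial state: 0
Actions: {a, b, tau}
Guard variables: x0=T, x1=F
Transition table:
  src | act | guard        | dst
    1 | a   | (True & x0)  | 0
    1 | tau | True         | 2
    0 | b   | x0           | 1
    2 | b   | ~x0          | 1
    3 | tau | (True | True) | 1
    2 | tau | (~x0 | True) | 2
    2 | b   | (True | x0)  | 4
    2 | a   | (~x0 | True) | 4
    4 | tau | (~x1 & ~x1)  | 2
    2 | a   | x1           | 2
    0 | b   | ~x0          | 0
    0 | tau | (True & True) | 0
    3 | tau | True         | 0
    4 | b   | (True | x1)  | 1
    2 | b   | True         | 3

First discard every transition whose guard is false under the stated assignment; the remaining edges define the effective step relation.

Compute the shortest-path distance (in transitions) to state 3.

Answer: 3

Working:
Layered search for 3:
  depth 0: {0}
  depth 1: {1}
  depth 2: {2}
  depth 3: {3,4}
3 enters at depth 3; path b·tau·b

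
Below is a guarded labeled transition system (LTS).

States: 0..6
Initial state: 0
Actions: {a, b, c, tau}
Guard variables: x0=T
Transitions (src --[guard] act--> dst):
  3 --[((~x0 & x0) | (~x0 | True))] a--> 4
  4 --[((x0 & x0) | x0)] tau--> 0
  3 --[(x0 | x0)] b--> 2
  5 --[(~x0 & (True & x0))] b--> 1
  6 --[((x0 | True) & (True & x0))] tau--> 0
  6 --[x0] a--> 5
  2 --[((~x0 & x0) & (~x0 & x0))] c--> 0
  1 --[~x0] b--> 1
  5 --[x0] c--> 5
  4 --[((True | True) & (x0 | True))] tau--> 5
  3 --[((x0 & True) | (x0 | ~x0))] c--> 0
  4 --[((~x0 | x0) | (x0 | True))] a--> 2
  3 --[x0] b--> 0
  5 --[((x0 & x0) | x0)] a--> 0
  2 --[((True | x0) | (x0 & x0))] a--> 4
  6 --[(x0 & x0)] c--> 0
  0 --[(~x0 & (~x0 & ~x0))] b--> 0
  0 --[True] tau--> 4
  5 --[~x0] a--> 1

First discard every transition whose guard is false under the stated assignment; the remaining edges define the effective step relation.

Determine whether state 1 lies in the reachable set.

Answer: UNREACHABLE

Trace:
Guard filter leaves 14 enabled edge(s).
Layer 0: {0}
Layer 1: {4}  now seen {0,4}
Layer 2: {2,5}  now seen {0,2,4,5}
Reach set: {0,2,4,5}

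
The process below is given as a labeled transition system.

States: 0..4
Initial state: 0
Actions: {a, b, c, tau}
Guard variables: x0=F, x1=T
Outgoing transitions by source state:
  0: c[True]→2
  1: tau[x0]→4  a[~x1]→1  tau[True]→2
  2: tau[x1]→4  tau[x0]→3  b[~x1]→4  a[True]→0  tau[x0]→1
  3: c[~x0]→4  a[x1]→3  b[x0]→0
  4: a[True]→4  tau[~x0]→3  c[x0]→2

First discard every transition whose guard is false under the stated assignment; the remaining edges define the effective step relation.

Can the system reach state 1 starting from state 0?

Answer: UNREACHABLE

Analysis:
8 transition(s) survive guard evaluation.
L0 = {0}
L1 = {2}  now seen {0,2}
L2 = {4}  now seen {0,2,4}
L3 = {3}  now seen {0,2,3,4}
Reach set: {0,2,3,4}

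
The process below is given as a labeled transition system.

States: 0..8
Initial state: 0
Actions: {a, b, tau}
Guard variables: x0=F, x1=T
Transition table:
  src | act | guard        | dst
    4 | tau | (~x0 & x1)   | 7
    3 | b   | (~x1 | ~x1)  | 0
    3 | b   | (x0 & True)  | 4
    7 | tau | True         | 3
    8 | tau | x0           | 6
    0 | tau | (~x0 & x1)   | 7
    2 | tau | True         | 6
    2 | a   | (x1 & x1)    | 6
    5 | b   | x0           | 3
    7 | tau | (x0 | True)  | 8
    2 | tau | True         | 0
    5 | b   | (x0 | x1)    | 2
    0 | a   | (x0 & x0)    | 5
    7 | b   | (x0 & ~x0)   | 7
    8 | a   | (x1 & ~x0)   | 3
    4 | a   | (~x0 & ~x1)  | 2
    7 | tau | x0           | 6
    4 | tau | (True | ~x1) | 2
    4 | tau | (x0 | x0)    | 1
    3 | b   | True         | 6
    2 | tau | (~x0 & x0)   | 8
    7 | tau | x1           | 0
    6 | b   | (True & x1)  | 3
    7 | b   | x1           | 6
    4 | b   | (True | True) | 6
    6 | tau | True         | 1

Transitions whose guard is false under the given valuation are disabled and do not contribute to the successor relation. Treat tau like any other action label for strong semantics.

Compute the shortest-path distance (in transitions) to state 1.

Answer: 3

Analysis:
Layered search for 1:
  L0 = {0}
  L1 = {7}
  L2 = {3,6,8}
  L3 = {1}
1 enters at depth 3; path tau·b·tau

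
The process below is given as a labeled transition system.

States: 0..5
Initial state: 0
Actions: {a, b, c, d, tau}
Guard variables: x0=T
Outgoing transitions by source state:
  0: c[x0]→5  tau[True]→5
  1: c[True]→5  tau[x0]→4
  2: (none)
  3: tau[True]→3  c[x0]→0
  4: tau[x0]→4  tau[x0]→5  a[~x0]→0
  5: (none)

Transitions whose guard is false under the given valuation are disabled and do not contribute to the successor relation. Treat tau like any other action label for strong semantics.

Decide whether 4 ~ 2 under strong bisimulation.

Answer: NOT BISIMILAR

Working:
Compute ~ classes (split until stable):
  round 0: {{0,1,2,3,4,5}}
  round 1: {{0,1,3},{2,5},{4}}
  round 2: {{0},{1},{2,5},{3},{4}}
stable after 3 split(s): 5 block(s)
[4]={4}  [2]={2,5}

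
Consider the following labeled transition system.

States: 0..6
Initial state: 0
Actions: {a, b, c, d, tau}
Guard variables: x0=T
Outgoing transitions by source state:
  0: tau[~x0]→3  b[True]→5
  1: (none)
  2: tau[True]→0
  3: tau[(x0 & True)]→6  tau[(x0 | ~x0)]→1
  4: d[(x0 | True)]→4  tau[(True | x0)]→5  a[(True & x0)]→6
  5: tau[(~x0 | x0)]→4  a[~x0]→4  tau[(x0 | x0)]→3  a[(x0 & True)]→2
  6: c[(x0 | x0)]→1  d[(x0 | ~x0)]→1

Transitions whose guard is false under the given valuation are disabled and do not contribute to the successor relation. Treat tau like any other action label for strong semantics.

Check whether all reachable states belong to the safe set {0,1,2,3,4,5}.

Safe = {0,1,2,3,4,5}
Reachable = {0,1,2,3,4,5,6}
  0: safe
  1: safe
  2: safe
  3: safe
  4: safe
  5: safe
  6: VIOLATES
reach 6 via b·tau·tau — violates

Answer: INVARIANT VIOLATED at state 6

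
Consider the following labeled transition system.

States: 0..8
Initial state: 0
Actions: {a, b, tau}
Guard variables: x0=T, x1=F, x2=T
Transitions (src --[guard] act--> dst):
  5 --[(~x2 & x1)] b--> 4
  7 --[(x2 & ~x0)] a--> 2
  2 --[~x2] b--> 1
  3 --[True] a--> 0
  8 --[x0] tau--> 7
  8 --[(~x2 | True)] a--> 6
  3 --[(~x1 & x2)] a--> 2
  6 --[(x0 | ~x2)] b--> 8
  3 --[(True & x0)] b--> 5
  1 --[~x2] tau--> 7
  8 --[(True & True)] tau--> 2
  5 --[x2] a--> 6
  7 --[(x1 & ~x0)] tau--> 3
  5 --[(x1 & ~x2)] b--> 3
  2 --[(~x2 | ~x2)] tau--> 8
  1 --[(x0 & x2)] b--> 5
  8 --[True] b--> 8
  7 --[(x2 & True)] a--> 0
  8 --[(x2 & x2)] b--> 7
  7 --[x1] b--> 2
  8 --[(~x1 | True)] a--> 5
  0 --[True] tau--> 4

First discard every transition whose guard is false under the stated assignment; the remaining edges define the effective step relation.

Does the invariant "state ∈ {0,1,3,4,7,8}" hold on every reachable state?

Answer: INVARIANT HOLDS

Working:
Safe = {0,1,3,4,7,8}
Reach set: {0,4}
  0: ok
  4: ok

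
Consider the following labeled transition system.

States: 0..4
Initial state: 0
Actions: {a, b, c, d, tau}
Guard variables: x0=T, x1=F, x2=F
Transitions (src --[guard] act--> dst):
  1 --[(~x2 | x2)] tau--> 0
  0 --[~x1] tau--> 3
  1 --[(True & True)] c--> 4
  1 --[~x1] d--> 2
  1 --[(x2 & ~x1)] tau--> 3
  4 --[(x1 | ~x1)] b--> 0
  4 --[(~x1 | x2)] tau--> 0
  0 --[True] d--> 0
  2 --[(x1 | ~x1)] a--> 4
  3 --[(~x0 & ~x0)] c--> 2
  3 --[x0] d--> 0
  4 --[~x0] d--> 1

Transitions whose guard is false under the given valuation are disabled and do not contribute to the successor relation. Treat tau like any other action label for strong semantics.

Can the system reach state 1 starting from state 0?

Answer: UNREACHABLE

Working:
Guard filter leaves 9 enabled edge(s).
Layer 0: {0}
Layer 1: {3}  now seen {0,3}
Reach set: {0,3}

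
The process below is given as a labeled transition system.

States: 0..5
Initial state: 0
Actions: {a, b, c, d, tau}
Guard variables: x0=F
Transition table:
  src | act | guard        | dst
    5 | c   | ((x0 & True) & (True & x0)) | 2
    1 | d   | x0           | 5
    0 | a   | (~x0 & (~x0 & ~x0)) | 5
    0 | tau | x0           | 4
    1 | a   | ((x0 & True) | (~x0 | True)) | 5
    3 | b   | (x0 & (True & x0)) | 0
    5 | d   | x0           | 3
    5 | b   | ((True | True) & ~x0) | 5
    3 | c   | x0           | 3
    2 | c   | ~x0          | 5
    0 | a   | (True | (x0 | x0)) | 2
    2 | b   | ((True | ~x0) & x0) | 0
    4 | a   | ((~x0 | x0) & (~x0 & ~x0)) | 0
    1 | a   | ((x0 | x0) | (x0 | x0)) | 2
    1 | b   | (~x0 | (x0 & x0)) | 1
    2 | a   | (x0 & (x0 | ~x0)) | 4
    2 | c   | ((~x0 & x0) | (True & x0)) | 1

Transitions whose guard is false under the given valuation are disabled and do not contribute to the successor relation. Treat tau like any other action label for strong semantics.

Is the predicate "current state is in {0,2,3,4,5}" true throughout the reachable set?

Safe = {0,2,3,4,5}
Reach set: {0,2,5}
  0: ok
  2: ok
  5: ok

Answer: INVARIANT HOLDS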